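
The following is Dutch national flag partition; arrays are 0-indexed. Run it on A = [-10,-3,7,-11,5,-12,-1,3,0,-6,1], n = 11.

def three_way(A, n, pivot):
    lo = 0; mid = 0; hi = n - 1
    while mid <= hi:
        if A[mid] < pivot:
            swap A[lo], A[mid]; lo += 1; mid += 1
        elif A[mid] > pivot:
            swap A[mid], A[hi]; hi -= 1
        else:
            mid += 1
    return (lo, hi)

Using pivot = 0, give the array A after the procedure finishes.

pivot = 0; lo=0, mid=0, hi=10
A[mid]=-10<0: swap A[0],A[0]; lo=1,mid=1 → [-10,-3,7,-11,5,-12,-1,3,0,-6,1]
A[mid]=-3<0: swap A[1],A[1]; lo=2,mid=2 → [-10,-3,7,-11,5,-12,-1,3,0,-6,1]
A[mid]=7>0: swap A[2],A[10]; hi=9 → [-10,-3,1,-11,5,-12,-1,3,0,-6,7]
A[mid]=1>0: swap A[2],A[9]; hi=8 → [-10,-3,-6,-11,5,-12,-1,3,0,1,7]
A[mid]=-6<0: swap A[2],A[2]; lo=3,mid=3 → [-10,-3,-6,-11,5,-12,-1,3,0,1,7]
A[mid]=-11<0: swap A[3],A[3]; lo=4,mid=4 → [-10,-3,-6,-11,5,-12,-1,3,0,1,7]
A[mid]=5>0: swap A[4],A[8]; hi=7 → [-10,-3,-6,-11,0,-12,-1,3,5,1,7]
A[mid]=0=0: mid=5
A[mid]=-12<0: swap A[4],A[5]; lo=5,mid=6 → [-10,-3,-6,-11,-12,0,-1,3,5,1,7]
A[mid]=-1<0: swap A[5],A[6]; lo=6,mid=7 → [-10,-3,-6,-11,-12,-1,0,3,5,1,7]
A[mid]=3>0: swap A[7],A[7]; hi=6 → [-10,-3,-6,-11,-12,-1,0,3,5,1,7]
end: lo=6, hi=6; A = [-10,-3,-6,-11,-12,-1,0,3,5,1,7]

[-10,-3,-6,-11,-12,-1,0,3,5,1,7]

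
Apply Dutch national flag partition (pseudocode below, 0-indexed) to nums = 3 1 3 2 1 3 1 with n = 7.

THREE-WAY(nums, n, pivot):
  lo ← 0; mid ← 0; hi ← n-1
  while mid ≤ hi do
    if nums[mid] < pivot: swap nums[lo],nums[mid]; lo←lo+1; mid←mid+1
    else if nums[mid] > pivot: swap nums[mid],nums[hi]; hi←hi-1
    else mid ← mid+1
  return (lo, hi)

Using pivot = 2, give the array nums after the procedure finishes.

1 1 1 2 3 3 3

lo=0 mid=0 hi=6
3>2: swap(0,6), hi=5 ⇒ 1 1 3 2 1 3 3
1<2: swap(0,0), lo=1 mid=1 ⇒ 1 1 3 2 1 3 3
1<2: swap(1,1), lo=2 mid=2 ⇒ 1 1 3 2 1 3 3
3>2: swap(2,5), hi=4 ⇒ 1 1 3 2 1 3 3
3>2: swap(2,4), hi=3 ⇒ 1 1 1 2 3 3 3
1<2: swap(2,2), lo=3 mid=3 ⇒ 1 1 1 2 3 3 3
2=2: mid=4
done. lo=3 hi=3; nums=1 1 1 2 3 3 3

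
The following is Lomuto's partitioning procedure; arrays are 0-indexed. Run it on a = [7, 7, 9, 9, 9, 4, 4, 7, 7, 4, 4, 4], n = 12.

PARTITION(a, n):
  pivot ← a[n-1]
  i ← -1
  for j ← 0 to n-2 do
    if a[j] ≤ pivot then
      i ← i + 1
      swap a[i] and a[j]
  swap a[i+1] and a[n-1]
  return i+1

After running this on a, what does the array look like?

[4, 4, 4, 4, 4, 7, 7, 7, 7, 9, 9, 9]

pivot = a[11] = 4; i = -1
j=0: a[0]=7 > 4 → no swap
j=1: a[1]=7 > 4 → no swap
j=2: a[2]=9 > 4 → no swap
j=3: a[3]=9 > 4 → no swap
j=4: a[4]=9 > 4 → no swap
j=5: a[5]=4 ≤ 4 → i=0, swap a[0],a[5] → [4, 7, 9, 9, 9, 7, 4, 7, 7, 4, 4, 4]
j=6: a[6]=4 ≤ 4 → i=1, swap a[1],a[6] → [4, 4, 9, 9, 9, 7, 7, 7, 7, 4, 4, 4]
j=7: a[7]=7 > 4 → no swap
j=8: a[8]=7 > 4 → no swap
j=9: a[9]=4 ≤ 4 → i=2, swap a[2],a[9] → [4, 4, 4, 9, 9, 7, 7, 7, 7, 9, 4, 4]
j=10: a[10]=4 ≤ 4 → i=3, swap a[3],a[10] → [4, 4, 4, 4, 9, 7, 7, 7, 7, 9, 9, 4]
final swap a[4],a[11] → [4, 4, 4, 4, 4, 7, 7, 7, 7, 9, 9, 9]; return 4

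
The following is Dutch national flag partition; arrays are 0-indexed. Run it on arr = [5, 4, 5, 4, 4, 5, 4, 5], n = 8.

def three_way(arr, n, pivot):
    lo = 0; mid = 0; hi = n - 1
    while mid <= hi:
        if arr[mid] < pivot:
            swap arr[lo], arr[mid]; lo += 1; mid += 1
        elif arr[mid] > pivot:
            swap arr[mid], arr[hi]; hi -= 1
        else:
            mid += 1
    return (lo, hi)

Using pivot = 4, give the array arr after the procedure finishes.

lo=0 mid=0 hi=7
5>4: swap(0,7), hi=6 ⇒ [5, 4, 5, 4, 4, 5, 4, 5]
5>4: swap(0,6), hi=5 ⇒ [4, 4, 5, 4, 4, 5, 5, 5]
4=4: mid=1
4=4: mid=2
5>4: swap(2,5), hi=4 ⇒ [4, 4, 5, 4, 4, 5, 5, 5]
5>4: swap(2,4), hi=3 ⇒ [4, 4, 4, 4, 5, 5, 5, 5]
4=4: mid=3
4=4: mid=4
done. lo=0 hi=3; arr=[4, 4, 4, 4, 5, 5, 5, 5]

[4, 4, 4, 4, 5, 5, 5, 5]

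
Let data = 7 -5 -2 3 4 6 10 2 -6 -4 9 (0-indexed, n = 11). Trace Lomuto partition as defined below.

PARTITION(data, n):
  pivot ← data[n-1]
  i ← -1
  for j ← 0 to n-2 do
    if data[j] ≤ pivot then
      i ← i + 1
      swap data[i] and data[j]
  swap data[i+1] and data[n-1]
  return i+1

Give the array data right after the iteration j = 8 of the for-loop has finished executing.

pivot=9, i=-1
j=0: 7≤9, i=0, swap(0,0) ⇒ 7 -5 -2 3 4 6 10 2 -6 -4 9
j=1: -5≤9, i=1, swap(1,1) ⇒ 7 -5 -2 3 4 6 10 2 -6 -4 9
j=2: -2≤9, i=2, swap(2,2) ⇒ 7 -5 -2 3 4 6 10 2 -6 -4 9
j=3: 3≤9, i=3, swap(3,3) ⇒ 7 -5 -2 3 4 6 10 2 -6 -4 9
j=4: 4≤9, i=4, swap(4,4) ⇒ 7 -5 -2 3 4 6 10 2 -6 -4 9
j=5: 6≤9, i=5, swap(5,5) ⇒ 7 -5 -2 3 4 6 10 2 -6 -4 9
j=6: 10>9, skip
j=7: 2≤9, i=6, swap(6,7) ⇒ 7 -5 -2 3 4 6 2 10 -6 -4 9
j=8: -6≤9, i=7, swap(7,8) ⇒ 7 -5 -2 3 4 6 2 -6 10 -4 9
(after j=8) data = 7 -5 -2 3 4 6 2 -6 10 -4 9

7 -5 -2 3 4 6 2 -6 10 -4 9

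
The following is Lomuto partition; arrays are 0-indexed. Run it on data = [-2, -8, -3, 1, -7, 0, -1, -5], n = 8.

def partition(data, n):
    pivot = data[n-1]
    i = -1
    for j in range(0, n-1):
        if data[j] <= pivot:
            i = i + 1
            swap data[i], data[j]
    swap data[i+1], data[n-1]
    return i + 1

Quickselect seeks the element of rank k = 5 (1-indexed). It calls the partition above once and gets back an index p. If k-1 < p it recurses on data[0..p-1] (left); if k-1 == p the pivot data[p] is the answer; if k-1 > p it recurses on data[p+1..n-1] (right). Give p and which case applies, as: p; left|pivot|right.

pivot=-5, i=-1
j=0: -2>-5, skip
j=1: -8≤-5, i=0, swap(0,1) ⇒ [-8, -2, -3, 1, -7, 0, -1, -5]
j=2: -3>-5, skip
j=3: 1>-5, skip
j=4: -7≤-5, i=1, swap(1,4) ⇒ [-8, -7, -3, 1, -2, 0, -1, -5]
j=5: 0>-5, skip
j=6: -1>-5, skip
swap(2,7) ⇒ [-8, -7, -5, 1, -2, 0, -1, -3]; return 2
p = 2; k-1 = 4 > 2 ⇒ right

2; right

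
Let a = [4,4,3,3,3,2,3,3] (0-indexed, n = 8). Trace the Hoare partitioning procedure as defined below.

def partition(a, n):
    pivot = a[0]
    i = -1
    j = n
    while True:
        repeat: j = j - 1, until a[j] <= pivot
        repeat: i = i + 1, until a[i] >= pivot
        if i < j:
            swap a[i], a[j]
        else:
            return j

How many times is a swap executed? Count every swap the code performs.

2

pivot=4
j stops at 7 (3), i stops at 0 (4); swap ⇒ [3,4,3,3,3,2,3,4]
j stops at 6 (3), i stops at 1 (4); swap ⇒ [3,3,3,3,3,2,4,4]
j stops at 5, i stops at 6; i≥j ⇒ return 5. a=[3,3,3,3,3,2,4,4]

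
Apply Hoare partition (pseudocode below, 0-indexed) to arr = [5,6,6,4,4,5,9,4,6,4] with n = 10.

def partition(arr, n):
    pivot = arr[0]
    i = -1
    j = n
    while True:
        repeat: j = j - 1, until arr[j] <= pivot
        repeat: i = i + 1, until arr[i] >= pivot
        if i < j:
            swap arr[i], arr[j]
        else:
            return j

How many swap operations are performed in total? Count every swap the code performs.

3

pivot = arr[0] = 5; i = -1, j = 10
j→9 (arr[9]=4≤5), i→0 (arr[0]=5≥5); i<j, swap → [4,6,6,4,4,5,9,4,6,5]
j→7 (arr[7]=4≤5), i→1 (arr[1]=6≥5); i<j, swap → [4,4,6,4,4,5,9,6,6,5]
j→5 (arr[5]=5≤5), i→2 (arr[2]=6≥5); i<j, swap → [4,4,5,4,4,6,9,6,6,5]
j→4, i→5; i≥j, return j=4. arr = [4,4,5,4,4,6,9,6,6,5]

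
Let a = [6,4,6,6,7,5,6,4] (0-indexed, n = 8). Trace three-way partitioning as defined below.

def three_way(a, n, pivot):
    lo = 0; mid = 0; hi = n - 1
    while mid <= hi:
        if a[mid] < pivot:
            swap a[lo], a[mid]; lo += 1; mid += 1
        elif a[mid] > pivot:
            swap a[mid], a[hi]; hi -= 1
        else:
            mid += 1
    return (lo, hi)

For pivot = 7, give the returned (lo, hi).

pivot = 7; lo=0, mid=0, hi=7
a[mid]=6<7: swap a[0],a[0]; lo=1,mid=1 → [6,4,6,6,7,5,6,4]
a[mid]=4<7: swap a[1],a[1]; lo=2,mid=2 → [6,4,6,6,7,5,6,4]
a[mid]=6<7: swap a[2],a[2]; lo=3,mid=3 → [6,4,6,6,7,5,6,4]
a[mid]=6<7: swap a[3],a[3]; lo=4,mid=4 → [6,4,6,6,7,5,6,4]
a[mid]=7=7: mid=5
a[mid]=5<7: swap a[4],a[5]; lo=5,mid=6 → [6,4,6,6,5,7,6,4]
a[mid]=6<7: swap a[5],a[6]; lo=6,mid=7 → [6,4,6,6,5,6,7,4]
a[mid]=4<7: swap a[6],a[7]; lo=7,mid=8 → [6,4,6,6,5,6,4,7]
end: lo=7, hi=7; a = [6,4,6,6,5,6,4,7]

(7, 7)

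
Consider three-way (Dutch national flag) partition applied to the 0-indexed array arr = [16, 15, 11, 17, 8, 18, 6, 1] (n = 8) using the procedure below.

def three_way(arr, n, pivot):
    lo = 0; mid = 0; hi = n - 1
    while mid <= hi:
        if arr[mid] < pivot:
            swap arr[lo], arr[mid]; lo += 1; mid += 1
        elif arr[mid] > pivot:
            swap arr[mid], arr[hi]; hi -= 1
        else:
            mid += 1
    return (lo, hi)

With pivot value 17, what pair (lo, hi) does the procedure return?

(6, 6)

lo=0 mid=0 hi=7
16<17: swap(0,0), lo=1 mid=1 ⇒ [16, 15, 11, 17, 8, 18, 6, 1]
15<17: swap(1,1), lo=2 mid=2 ⇒ [16, 15, 11, 17, 8, 18, 6, 1]
11<17: swap(2,2), lo=3 mid=3 ⇒ [16, 15, 11, 17, 8, 18, 6, 1]
17=17: mid=4
8<17: swap(3,4), lo=4 mid=5 ⇒ [16, 15, 11, 8, 17, 18, 6, 1]
18>17: swap(5,7), hi=6 ⇒ [16, 15, 11, 8, 17, 1, 6, 18]
1<17: swap(4,5), lo=5 mid=6 ⇒ [16, 15, 11, 8, 1, 17, 6, 18]
6<17: swap(5,6), lo=6 mid=7 ⇒ [16, 15, 11, 8, 1, 6, 17, 18]
done. lo=6 hi=6; arr=[16, 15, 11, 8, 1, 6, 17, 18]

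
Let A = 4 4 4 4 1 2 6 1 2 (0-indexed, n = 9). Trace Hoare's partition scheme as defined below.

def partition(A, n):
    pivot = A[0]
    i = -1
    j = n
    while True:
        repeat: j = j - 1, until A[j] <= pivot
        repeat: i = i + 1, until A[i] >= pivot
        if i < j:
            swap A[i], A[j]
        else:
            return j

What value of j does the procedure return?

pivot = A[0] = 4; i = -1, j = 9
j→8 (A[8]=2≤4), i→0 (A[0]=4≥4); i<j, swap → 2 4 4 4 1 2 6 1 4
j→7 (A[7]=1≤4), i→1 (A[1]=4≥4); i<j, swap → 2 1 4 4 1 2 6 4 4
j→5 (A[5]=2≤4), i→2 (A[2]=4≥4); i<j, swap → 2 1 2 4 1 4 6 4 4
j→4 (A[4]=1≤4), i→3 (A[3]=4≥4); i<j, swap → 2 1 2 1 4 4 6 4 4
j→3, i→4; i≥j, return j=3. A = 2 1 2 1 4 4 6 4 4

3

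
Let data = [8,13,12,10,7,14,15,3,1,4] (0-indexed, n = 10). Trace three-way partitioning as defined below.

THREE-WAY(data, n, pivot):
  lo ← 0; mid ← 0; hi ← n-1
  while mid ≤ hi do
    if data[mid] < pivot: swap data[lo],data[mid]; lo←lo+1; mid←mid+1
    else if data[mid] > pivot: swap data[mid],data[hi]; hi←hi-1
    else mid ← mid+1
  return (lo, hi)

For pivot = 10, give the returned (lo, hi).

pivot = 10; lo=0, mid=0, hi=9
data[mid]=8<10: swap data[0],data[0]; lo=1,mid=1 → [8,13,12,10,7,14,15,3,1,4]
data[mid]=13>10: swap data[1],data[9]; hi=8 → [8,4,12,10,7,14,15,3,1,13]
data[mid]=4<10: swap data[1],data[1]; lo=2,mid=2 → [8,4,12,10,7,14,15,3,1,13]
data[mid]=12>10: swap data[2],data[8]; hi=7 → [8,4,1,10,7,14,15,3,12,13]
data[mid]=1<10: swap data[2],data[2]; lo=3,mid=3 → [8,4,1,10,7,14,15,3,12,13]
data[mid]=10=10: mid=4
data[mid]=7<10: swap data[3],data[4]; lo=4,mid=5 → [8,4,1,7,10,14,15,3,12,13]
data[mid]=14>10: swap data[5],data[7]; hi=6 → [8,4,1,7,10,3,15,14,12,13]
data[mid]=3<10: swap data[4],data[5]; lo=5,mid=6 → [8,4,1,7,3,10,15,14,12,13]
data[mid]=15>10: swap data[6],data[6]; hi=5 → [8,4,1,7,3,10,15,14,12,13]
end: lo=5, hi=5; data = [8,4,1,7,3,10,15,14,12,13]

(5, 5)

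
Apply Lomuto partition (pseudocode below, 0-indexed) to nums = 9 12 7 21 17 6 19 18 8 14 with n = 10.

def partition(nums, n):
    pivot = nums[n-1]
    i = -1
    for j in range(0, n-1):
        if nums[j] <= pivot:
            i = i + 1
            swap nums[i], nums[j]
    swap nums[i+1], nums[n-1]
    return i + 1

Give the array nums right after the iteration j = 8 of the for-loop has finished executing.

pivot = nums[9] = 14; i = -1
j=0: nums[0]=9 ≤ 14 → i=0, swap nums[0],nums[0] (no change) → 9 12 7 21 17 6 19 18 8 14
j=1: nums[1]=12 ≤ 14 → i=1, swap nums[1],nums[1] (no change) → 9 12 7 21 17 6 19 18 8 14
j=2: nums[2]=7 ≤ 14 → i=2, swap nums[2],nums[2] (no change) → 9 12 7 21 17 6 19 18 8 14
j=3: nums[3]=21 > 14 → no swap
j=4: nums[4]=17 > 14 → no swap
j=5: nums[5]=6 ≤ 14 → i=3, swap nums[3],nums[5] → 9 12 7 6 17 21 19 18 8 14
j=6: nums[6]=19 > 14 → no swap
j=7: nums[7]=18 > 14 → no swap
j=8: nums[8]=8 ≤ 14 → i=4, swap nums[4],nums[8] → 9 12 7 6 8 21 19 18 17 14
(after j=8) nums = 9 12 7 6 8 21 19 18 17 14

9 12 7 6 8 21 19 18 17 14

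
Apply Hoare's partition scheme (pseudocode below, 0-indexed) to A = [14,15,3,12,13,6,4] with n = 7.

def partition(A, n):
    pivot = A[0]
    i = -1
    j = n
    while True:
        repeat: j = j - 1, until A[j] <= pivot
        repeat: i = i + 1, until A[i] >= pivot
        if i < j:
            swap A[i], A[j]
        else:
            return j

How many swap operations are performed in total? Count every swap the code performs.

2

pivot=14
j stops at 6 (4), i stops at 0 (14); swap ⇒ [4,15,3,12,13,6,14]
j stops at 5 (6), i stops at 1 (15); swap ⇒ [4,6,3,12,13,15,14]
j stops at 4, i stops at 5; i≥j ⇒ return 4. A=[4,6,3,12,13,15,14]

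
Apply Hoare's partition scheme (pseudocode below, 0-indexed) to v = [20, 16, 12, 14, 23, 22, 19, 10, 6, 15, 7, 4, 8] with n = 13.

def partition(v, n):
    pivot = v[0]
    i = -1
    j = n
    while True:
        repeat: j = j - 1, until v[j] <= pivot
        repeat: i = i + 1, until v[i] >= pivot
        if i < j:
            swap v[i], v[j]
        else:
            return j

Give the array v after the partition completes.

[8, 16, 12, 14, 4, 7, 19, 10, 6, 15, 22, 23, 20]

pivot = v[0] = 20; i = -1, j = 13
j→12 (v[12]=8≤20), i→0 (v[0]=20≥20); i<j, swap → [8, 16, 12, 14, 23, 22, 19, 10, 6, 15, 7, 4, 20]
j→11 (v[11]=4≤20), i→4 (v[4]=23≥20); i<j, swap → [8, 16, 12, 14, 4, 22, 19, 10, 6, 15, 7, 23, 20]
j→10 (v[10]=7≤20), i→5 (v[5]=22≥20); i<j, swap → [8, 16, 12, 14, 4, 7, 19, 10, 6, 15, 22, 23, 20]
j→9, i→10; i≥j, return j=9. v = [8, 16, 12, 14, 4, 7, 19, 10, 6, 15, 22, 23, 20]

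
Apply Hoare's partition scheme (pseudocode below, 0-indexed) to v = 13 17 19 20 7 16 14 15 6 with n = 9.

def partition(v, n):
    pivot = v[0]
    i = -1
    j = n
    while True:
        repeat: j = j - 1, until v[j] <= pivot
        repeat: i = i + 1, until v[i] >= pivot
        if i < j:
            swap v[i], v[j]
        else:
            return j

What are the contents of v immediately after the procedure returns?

6 7 19 20 17 16 14 15 13

pivot=13
j stops at 8 (6), i stops at 0 (13); swap ⇒ 6 17 19 20 7 16 14 15 13
j stops at 4 (7), i stops at 1 (17); swap ⇒ 6 7 19 20 17 16 14 15 13
j stops at 1, i stops at 2; i≥j ⇒ return 1. v=6 7 19 20 17 16 14 15 13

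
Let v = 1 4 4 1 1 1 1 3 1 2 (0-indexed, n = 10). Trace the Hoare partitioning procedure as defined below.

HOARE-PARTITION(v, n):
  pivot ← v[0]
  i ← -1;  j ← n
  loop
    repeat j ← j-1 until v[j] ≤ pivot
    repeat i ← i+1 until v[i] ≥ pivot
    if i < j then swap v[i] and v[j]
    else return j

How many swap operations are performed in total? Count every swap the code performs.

pivot=1
j stops at 8 (1), i stops at 0 (1); swap ⇒ 1 4 4 1 1 1 1 3 1 2
j stops at 6 (1), i stops at 1 (4); swap ⇒ 1 1 4 1 1 1 4 3 1 2
j stops at 5 (1), i stops at 2 (4); swap ⇒ 1 1 1 1 1 4 4 3 1 2
j stops at 4 (1), i stops at 3 (1); swap ⇒ 1 1 1 1 1 4 4 3 1 2
j stops at 3, i stops at 4; i≥j ⇒ return 3. v=1 1 1 1 1 4 4 3 1 2

4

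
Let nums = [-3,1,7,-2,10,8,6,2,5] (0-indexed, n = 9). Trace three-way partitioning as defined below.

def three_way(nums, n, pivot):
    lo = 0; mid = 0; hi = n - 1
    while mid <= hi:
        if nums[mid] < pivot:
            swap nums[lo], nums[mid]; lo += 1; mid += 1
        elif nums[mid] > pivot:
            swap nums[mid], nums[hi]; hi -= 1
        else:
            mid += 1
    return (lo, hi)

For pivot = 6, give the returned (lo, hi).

(5, 5)

lo=0 mid=0 hi=8
-3<6: swap(0,0), lo=1 mid=1 ⇒ [-3,1,7,-2,10,8,6,2,5]
1<6: swap(1,1), lo=2 mid=2 ⇒ [-3,1,7,-2,10,8,6,2,5]
7>6: swap(2,8), hi=7 ⇒ [-3,1,5,-2,10,8,6,2,7]
5<6: swap(2,2), lo=3 mid=3 ⇒ [-3,1,5,-2,10,8,6,2,7]
-2<6: swap(3,3), lo=4 mid=4 ⇒ [-3,1,5,-2,10,8,6,2,7]
10>6: swap(4,7), hi=6 ⇒ [-3,1,5,-2,2,8,6,10,7]
2<6: swap(4,4), lo=5 mid=5 ⇒ [-3,1,5,-2,2,8,6,10,7]
8>6: swap(5,6), hi=5 ⇒ [-3,1,5,-2,2,6,8,10,7]
6=6: mid=6
done. lo=5 hi=5; nums=[-3,1,5,-2,2,6,8,10,7]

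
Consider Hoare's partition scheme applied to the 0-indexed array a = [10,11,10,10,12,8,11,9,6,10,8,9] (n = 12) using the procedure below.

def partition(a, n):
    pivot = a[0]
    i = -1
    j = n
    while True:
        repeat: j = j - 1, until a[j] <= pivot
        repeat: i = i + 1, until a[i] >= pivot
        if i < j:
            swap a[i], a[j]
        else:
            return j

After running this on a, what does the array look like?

[9,8,10,6,9,8,11,12,10,10,11,10]

pivot = a[0] = 10; i = -1, j = 12
j→11 (a[11]=9≤10), i→0 (a[0]=10≥10); i<j, swap → [9,11,10,10,12,8,11,9,6,10,8,10]
j→10 (a[10]=8≤10), i→1 (a[1]=11≥10); i<j, swap → [9,8,10,10,12,8,11,9,6,10,11,10]
j→9 (a[9]=10≤10), i→2 (a[2]=10≥10); i<j, swap → [9,8,10,10,12,8,11,9,6,10,11,10]
j→8 (a[8]=6≤10), i→3 (a[3]=10≥10); i<j, swap → [9,8,10,6,12,8,11,9,10,10,11,10]
j→7 (a[7]=9≤10), i→4 (a[4]=12≥10); i<j, swap → [9,8,10,6,9,8,11,12,10,10,11,10]
j→5, i→6; i≥j, return j=5. a = [9,8,10,6,9,8,11,12,10,10,11,10]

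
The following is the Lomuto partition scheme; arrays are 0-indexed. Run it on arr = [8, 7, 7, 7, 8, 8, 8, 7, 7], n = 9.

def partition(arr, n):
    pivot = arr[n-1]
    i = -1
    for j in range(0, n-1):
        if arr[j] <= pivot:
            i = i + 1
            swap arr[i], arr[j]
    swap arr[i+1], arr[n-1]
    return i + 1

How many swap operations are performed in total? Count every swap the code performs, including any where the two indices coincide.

5

pivot=7, i=-1
j=0: 8>7, skip
j=1: 7≤7, i=0, swap(0,1) ⇒ [7, 8, 7, 7, 8, 8, 8, 7, 7]
j=2: 7≤7, i=1, swap(1,2) ⇒ [7, 7, 8, 7, 8, 8, 8, 7, 7]
j=3: 7≤7, i=2, swap(2,3) ⇒ [7, 7, 7, 8, 8, 8, 8, 7, 7]
j=4: 8>7, skip
j=5: 8>7, skip
j=6: 8>7, skip
j=7: 7≤7, i=3, swap(3,7) ⇒ [7, 7, 7, 7, 8, 8, 8, 8, 7]
swap(4,8) ⇒ [7, 7, 7, 7, 7, 8, 8, 8, 8]; return 4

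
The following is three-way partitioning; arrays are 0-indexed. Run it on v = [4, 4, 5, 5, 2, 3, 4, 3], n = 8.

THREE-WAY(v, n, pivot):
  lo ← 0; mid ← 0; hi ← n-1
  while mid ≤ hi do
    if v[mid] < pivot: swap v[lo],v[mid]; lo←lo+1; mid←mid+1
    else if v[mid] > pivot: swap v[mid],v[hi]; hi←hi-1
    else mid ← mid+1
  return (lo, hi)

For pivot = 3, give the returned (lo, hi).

(1, 2)

pivot = 3; lo=0, mid=0, hi=7
v[mid]=4>3: swap v[0],v[7]; hi=6 → [3, 4, 5, 5, 2, 3, 4, 4]
v[mid]=3=3: mid=1
v[mid]=4>3: swap v[1],v[6]; hi=5 → [3, 4, 5, 5, 2, 3, 4, 4]
v[mid]=4>3: swap v[1],v[5]; hi=4 → [3, 3, 5, 5, 2, 4, 4, 4]
v[mid]=3=3: mid=2
v[mid]=5>3: swap v[2],v[4]; hi=3 → [3, 3, 2, 5, 5, 4, 4, 4]
v[mid]=2<3: swap v[0],v[2]; lo=1,mid=3 → [2, 3, 3, 5, 5, 4, 4, 4]
v[mid]=5>3: swap v[3],v[3]; hi=2 → [2, 3, 3, 5, 5, 4, 4, 4]
end: lo=1, hi=2; v = [2, 3, 3, 5, 5, 4, 4, 4]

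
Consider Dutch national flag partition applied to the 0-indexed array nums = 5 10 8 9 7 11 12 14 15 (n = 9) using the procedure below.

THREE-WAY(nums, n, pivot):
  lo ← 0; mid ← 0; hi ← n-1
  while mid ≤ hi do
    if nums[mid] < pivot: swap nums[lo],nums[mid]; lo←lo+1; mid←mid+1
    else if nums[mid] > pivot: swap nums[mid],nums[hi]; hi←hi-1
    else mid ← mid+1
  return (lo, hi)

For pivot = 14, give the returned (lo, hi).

lo=0 mid=0 hi=8
5<14: swap(0,0), lo=1 mid=1 ⇒ 5 10 8 9 7 11 12 14 15
10<14: swap(1,1), lo=2 mid=2 ⇒ 5 10 8 9 7 11 12 14 15
8<14: swap(2,2), lo=3 mid=3 ⇒ 5 10 8 9 7 11 12 14 15
9<14: swap(3,3), lo=4 mid=4 ⇒ 5 10 8 9 7 11 12 14 15
7<14: swap(4,4), lo=5 mid=5 ⇒ 5 10 8 9 7 11 12 14 15
11<14: swap(5,5), lo=6 mid=6 ⇒ 5 10 8 9 7 11 12 14 15
12<14: swap(6,6), lo=7 mid=7 ⇒ 5 10 8 9 7 11 12 14 15
14=14: mid=8
15>14: swap(8,8), hi=7 ⇒ 5 10 8 9 7 11 12 14 15
done. lo=7 hi=7; nums=5 10 8 9 7 11 12 14 15

(7, 7)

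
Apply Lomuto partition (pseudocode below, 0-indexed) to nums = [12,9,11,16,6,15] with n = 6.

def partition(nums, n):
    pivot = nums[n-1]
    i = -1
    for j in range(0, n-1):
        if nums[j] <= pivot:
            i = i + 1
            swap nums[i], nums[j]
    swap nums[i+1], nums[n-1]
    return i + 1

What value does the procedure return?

4

pivot = nums[5] = 15; i = -1
j=0: nums[0]=12 ≤ 15 → i=0, swap nums[0],nums[0] (no change) → [12,9,11,16,6,15]
j=1: nums[1]=9 ≤ 15 → i=1, swap nums[1],nums[1] (no change) → [12,9,11,16,6,15]
j=2: nums[2]=11 ≤ 15 → i=2, swap nums[2],nums[2] (no change) → [12,9,11,16,6,15]
j=3: nums[3]=16 > 15 → no swap
j=4: nums[4]=6 ≤ 15 → i=3, swap nums[3],nums[4] → [12,9,11,6,16,15]
final swap nums[4],nums[5] → [12,9,11,6,15,16]; return 4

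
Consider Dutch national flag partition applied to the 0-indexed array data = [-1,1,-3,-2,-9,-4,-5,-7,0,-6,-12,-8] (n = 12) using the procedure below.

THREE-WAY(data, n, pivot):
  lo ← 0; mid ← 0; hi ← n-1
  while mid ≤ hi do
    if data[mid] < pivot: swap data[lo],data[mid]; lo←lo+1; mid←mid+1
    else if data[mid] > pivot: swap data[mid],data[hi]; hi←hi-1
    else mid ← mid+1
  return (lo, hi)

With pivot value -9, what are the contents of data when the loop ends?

[-12,-9,-2,-3,-4,-5,-7,0,-6,1,-8,-1]

lo=0 mid=0 hi=11
-1>-9: swap(0,11), hi=10 ⇒ [-8,1,-3,-2,-9,-4,-5,-7,0,-6,-12,-1]
-8>-9: swap(0,10), hi=9 ⇒ [-12,1,-3,-2,-9,-4,-5,-7,0,-6,-8,-1]
-12<-9: swap(0,0), lo=1 mid=1 ⇒ [-12,1,-3,-2,-9,-4,-5,-7,0,-6,-8,-1]
1>-9: swap(1,9), hi=8 ⇒ [-12,-6,-3,-2,-9,-4,-5,-7,0,1,-8,-1]
-6>-9: swap(1,8), hi=7 ⇒ [-12,0,-3,-2,-9,-4,-5,-7,-6,1,-8,-1]
0>-9: swap(1,7), hi=6 ⇒ [-12,-7,-3,-2,-9,-4,-5,0,-6,1,-8,-1]
-7>-9: swap(1,6), hi=5 ⇒ [-12,-5,-3,-2,-9,-4,-7,0,-6,1,-8,-1]
-5>-9: swap(1,5), hi=4 ⇒ [-12,-4,-3,-2,-9,-5,-7,0,-6,1,-8,-1]
-4>-9: swap(1,4), hi=3 ⇒ [-12,-9,-3,-2,-4,-5,-7,0,-6,1,-8,-1]
-9=-9: mid=2
-3>-9: swap(2,3), hi=2 ⇒ [-12,-9,-2,-3,-4,-5,-7,0,-6,1,-8,-1]
-2>-9: swap(2,2), hi=1 ⇒ [-12,-9,-2,-3,-4,-5,-7,0,-6,1,-8,-1]
done. lo=1 hi=1; data=[-12,-9,-2,-3,-4,-5,-7,0,-6,1,-8,-1]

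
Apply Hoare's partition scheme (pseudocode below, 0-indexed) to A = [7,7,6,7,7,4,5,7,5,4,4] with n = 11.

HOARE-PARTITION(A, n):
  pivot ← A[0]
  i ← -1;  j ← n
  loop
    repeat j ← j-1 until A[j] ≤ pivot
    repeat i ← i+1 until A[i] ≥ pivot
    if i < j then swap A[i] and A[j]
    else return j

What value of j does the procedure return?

6

pivot=7
j stops at 10 (4), i stops at 0 (7); swap ⇒ [4,7,6,7,7,4,5,7,5,4,7]
j stops at 9 (4), i stops at 1 (7); swap ⇒ [4,4,6,7,7,4,5,7,5,7,7]
j stops at 8 (5), i stops at 3 (7); swap ⇒ [4,4,6,5,7,4,5,7,7,7,7]
j stops at 7 (7), i stops at 4 (7); swap ⇒ [4,4,6,5,7,4,5,7,7,7,7]
j stops at 6, i stops at 7; i≥j ⇒ return 6. A=[4,4,6,5,7,4,5,7,7,7,7]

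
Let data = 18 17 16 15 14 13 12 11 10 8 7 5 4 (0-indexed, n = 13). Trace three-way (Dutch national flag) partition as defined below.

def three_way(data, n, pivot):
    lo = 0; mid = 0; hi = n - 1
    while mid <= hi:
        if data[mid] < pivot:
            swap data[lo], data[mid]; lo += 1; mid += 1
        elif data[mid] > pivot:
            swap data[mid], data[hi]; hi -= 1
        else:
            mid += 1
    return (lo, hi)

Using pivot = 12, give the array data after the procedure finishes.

4 5 7 8 10 11 12 13 14 15 16 17 18

pivot = 12; lo=0, mid=0, hi=12
data[mid]=18>12: swap data[0],data[12]; hi=11 → 4 17 16 15 14 13 12 11 10 8 7 5 18
data[mid]=4<12: swap data[0],data[0]; lo=1,mid=1 → 4 17 16 15 14 13 12 11 10 8 7 5 18
data[mid]=17>12: swap data[1],data[11]; hi=10 → 4 5 16 15 14 13 12 11 10 8 7 17 18
data[mid]=5<12: swap data[1],data[1]; lo=2,mid=2 → 4 5 16 15 14 13 12 11 10 8 7 17 18
data[mid]=16>12: swap data[2],data[10]; hi=9 → 4 5 7 15 14 13 12 11 10 8 16 17 18
data[mid]=7<12: swap data[2],data[2]; lo=3,mid=3 → 4 5 7 15 14 13 12 11 10 8 16 17 18
data[mid]=15>12: swap data[3],data[9]; hi=8 → 4 5 7 8 14 13 12 11 10 15 16 17 18
data[mid]=8<12: swap data[3],data[3]; lo=4,mid=4 → 4 5 7 8 14 13 12 11 10 15 16 17 18
data[mid]=14>12: swap data[4],data[8]; hi=7 → 4 5 7 8 10 13 12 11 14 15 16 17 18
data[mid]=10<12: swap data[4],data[4]; lo=5,mid=5 → 4 5 7 8 10 13 12 11 14 15 16 17 18
data[mid]=13>12: swap data[5],data[7]; hi=6 → 4 5 7 8 10 11 12 13 14 15 16 17 18
data[mid]=11<12: swap data[5],data[5]; lo=6,mid=6 → 4 5 7 8 10 11 12 13 14 15 16 17 18
data[mid]=12=12: mid=7
end: lo=6, hi=6; data = 4 5 7 8 10 11 12 13 14 15 16 17 18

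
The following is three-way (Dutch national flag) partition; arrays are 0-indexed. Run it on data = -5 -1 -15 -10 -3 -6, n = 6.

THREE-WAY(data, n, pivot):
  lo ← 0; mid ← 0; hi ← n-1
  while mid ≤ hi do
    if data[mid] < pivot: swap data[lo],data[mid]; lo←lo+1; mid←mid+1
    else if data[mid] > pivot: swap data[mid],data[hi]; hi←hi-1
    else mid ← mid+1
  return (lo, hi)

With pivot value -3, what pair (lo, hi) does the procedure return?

(4, 4)

pivot = -3; lo=0, mid=0, hi=5
data[mid]=-5<-3: swap data[0],data[0]; lo=1,mid=1 → -5 -1 -15 -10 -3 -6
data[mid]=-1>-3: swap data[1],data[5]; hi=4 → -5 -6 -15 -10 -3 -1
data[mid]=-6<-3: swap data[1],data[1]; lo=2,mid=2 → -5 -6 -15 -10 -3 -1
data[mid]=-15<-3: swap data[2],data[2]; lo=3,mid=3 → -5 -6 -15 -10 -3 -1
data[mid]=-10<-3: swap data[3],data[3]; lo=4,mid=4 → -5 -6 -15 -10 -3 -1
data[mid]=-3=-3: mid=5
end: lo=4, hi=4; data = -5 -6 -15 -10 -3 -1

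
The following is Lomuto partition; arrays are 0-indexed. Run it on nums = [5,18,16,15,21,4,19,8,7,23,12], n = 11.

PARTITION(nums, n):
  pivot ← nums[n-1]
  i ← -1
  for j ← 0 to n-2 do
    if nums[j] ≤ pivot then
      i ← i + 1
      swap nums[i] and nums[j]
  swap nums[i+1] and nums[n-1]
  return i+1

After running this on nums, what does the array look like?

pivot=12, i=-1
j=0: 5≤12, i=0, swap(0,0) ⇒ [5,18,16,15,21,4,19,8,7,23,12]
j=1: 18>12, skip
j=2: 16>12, skip
j=3: 15>12, skip
j=4: 21>12, skip
j=5: 4≤12, i=1, swap(1,5) ⇒ [5,4,16,15,21,18,19,8,7,23,12]
j=6: 19>12, skip
j=7: 8≤12, i=2, swap(2,7) ⇒ [5,4,8,15,21,18,19,16,7,23,12]
j=8: 7≤12, i=3, swap(3,8) ⇒ [5,4,8,7,21,18,19,16,15,23,12]
j=9: 23>12, skip
swap(4,10) ⇒ [5,4,8,7,12,18,19,16,15,23,21]; return 4

[5,4,8,7,12,18,19,16,15,23,21]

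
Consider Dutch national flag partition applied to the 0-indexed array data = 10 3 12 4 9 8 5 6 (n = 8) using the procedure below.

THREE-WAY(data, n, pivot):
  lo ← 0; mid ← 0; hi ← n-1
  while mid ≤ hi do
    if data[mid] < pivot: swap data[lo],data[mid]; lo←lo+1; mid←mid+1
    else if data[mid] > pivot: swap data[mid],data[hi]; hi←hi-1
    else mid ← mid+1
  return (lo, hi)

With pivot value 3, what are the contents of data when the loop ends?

pivot = 3; lo=0, mid=0, hi=7
data[mid]=10>3: swap data[0],data[7]; hi=6 → 6 3 12 4 9 8 5 10
data[mid]=6>3: swap data[0],data[6]; hi=5 → 5 3 12 4 9 8 6 10
data[mid]=5>3: swap data[0],data[5]; hi=4 → 8 3 12 4 9 5 6 10
data[mid]=8>3: swap data[0],data[4]; hi=3 → 9 3 12 4 8 5 6 10
data[mid]=9>3: swap data[0],data[3]; hi=2 → 4 3 12 9 8 5 6 10
data[mid]=4>3: swap data[0],data[2]; hi=1 → 12 3 4 9 8 5 6 10
data[mid]=12>3: swap data[0],data[1]; hi=0 → 3 12 4 9 8 5 6 10
data[mid]=3=3: mid=1
end: lo=0, hi=0; data = 3 12 4 9 8 5 6 10

3 12 4 9 8 5 6 10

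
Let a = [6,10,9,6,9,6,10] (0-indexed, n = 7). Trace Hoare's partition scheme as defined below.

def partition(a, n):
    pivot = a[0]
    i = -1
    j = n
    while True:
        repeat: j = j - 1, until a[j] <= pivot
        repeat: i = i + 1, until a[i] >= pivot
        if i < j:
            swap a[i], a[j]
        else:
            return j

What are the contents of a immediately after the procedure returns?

[6,6,9,10,9,6,10]

pivot = a[0] = 6; i = -1, j = 7
j→5 (a[5]=6≤6), i→0 (a[0]=6≥6); i<j, swap → [6,10,9,6,9,6,10]
j→3 (a[3]=6≤6), i→1 (a[1]=10≥6); i<j, swap → [6,6,9,10,9,6,10]
j→1, i→2; i≥j, return j=1. a = [6,6,9,10,9,6,10]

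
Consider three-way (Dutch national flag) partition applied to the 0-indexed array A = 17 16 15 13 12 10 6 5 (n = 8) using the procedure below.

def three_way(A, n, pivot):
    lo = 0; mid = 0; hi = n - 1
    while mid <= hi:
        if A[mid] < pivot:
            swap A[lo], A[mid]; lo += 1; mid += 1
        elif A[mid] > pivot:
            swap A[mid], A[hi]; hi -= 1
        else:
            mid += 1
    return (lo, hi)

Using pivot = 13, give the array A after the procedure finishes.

5 6 10 12 13 15 16 17

pivot = 13; lo=0, mid=0, hi=7
A[mid]=17>13: swap A[0],A[7]; hi=6 → 5 16 15 13 12 10 6 17
A[mid]=5<13: swap A[0],A[0]; lo=1,mid=1 → 5 16 15 13 12 10 6 17
A[mid]=16>13: swap A[1],A[6]; hi=5 → 5 6 15 13 12 10 16 17
A[mid]=6<13: swap A[1],A[1]; lo=2,mid=2 → 5 6 15 13 12 10 16 17
A[mid]=15>13: swap A[2],A[5]; hi=4 → 5 6 10 13 12 15 16 17
A[mid]=10<13: swap A[2],A[2]; lo=3,mid=3 → 5 6 10 13 12 15 16 17
A[mid]=13=13: mid=4
A[mid]=12<13: swap A[3],A[4]; lo=4,mid=5 → 5 6 10 12 13 15 16 17
end: lo=4, hi=4; A = 5 6 10 12 13 15 16 17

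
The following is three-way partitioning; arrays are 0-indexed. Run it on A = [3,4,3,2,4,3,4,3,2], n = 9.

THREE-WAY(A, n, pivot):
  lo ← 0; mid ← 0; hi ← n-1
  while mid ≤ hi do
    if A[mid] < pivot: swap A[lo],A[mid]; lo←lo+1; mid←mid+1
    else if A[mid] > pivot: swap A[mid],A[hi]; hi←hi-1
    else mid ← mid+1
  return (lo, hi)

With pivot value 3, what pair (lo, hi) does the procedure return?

(2, 5)

pivot = 3; lo=0, mid=0, hi=8
A[mid]=3=3: mid=1
A[mid]=4>3: swap A[1],A[8]; hi=7 → [3,2,3,2,4,3,4,3,4]
A[mid]=2<3: swap A[0],A[1]; lo=1,mid=2 → [2,3,3,2,4,3,4,3,4]
A[mid]=3=3: mid=3
A[mid]=2<3: swap A[1],A[3]; lo=2,mid=4 → [2,2,3,3,4,3,4,3,4]
A[mid]=4>3: swap A[4],A[7]; hi=6 → [2,2,3,3,3,3,4,4,4]
A[mid]=3=3: mid=5
A[mid]=3=3: mid=6
A[mid]=4>3: swap A[6],A[6]; hi=5 → [2,2,3,3,3,3,4,4,4]
end: lo=2, hi=5; A = [2,2,3,3,3,3,4,4,4]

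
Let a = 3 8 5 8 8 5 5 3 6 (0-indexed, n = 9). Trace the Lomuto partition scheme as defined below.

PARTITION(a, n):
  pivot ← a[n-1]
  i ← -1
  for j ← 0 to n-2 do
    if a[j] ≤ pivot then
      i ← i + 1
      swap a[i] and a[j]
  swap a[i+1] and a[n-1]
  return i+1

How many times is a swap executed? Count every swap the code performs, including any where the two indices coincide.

6

pivot=6, i=-1
j=0: 3≤6, i=0, swap(0,0) ⇒ 3 8 5 8 8 5 5 3 6
j=1: 8>6, skip
j=2: 5≤6, i=1, swap(1,2) ⇒ 3 5 8 8 8 5 5 3 6
j=3: 8>6, skip
j=4: 8>6, skip
j=5: 5≤6, i=2, swap(2,5) ⇒ 3 5 5 8 8 8 5 3 6
j=6: 5≤6, i=3, swap(3,6) ⇒ 3 5 5 5 8 8 8 3 6
j=7: 3≤6, i=4, swap(4,7) ⇒ 3 5 5 5 3 8 8 8 6
swap(5,8) ⇒ 3 5 5 5 3 6 8 8 8; return 5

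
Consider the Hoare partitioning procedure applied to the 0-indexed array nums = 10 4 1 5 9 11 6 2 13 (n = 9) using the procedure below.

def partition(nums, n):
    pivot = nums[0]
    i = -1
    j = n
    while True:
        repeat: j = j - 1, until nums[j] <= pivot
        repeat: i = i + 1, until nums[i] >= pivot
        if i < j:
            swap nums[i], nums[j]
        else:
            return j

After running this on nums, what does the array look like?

pivot=10
j stops at 7 (2), i stops at 0 (10); swap ⇒ 2 4 1 5 9 11 6 10 13
j stops at 6 (6), i stops at 5 (11); swap ⇒ 2 4 1 5 9 6 11 10 13
j stops at 5, i stops at 6; i≥j ⇒ return 5. nums=2 4 1 5 9 6 11 10 13

2 4 1 5 9 6 11 10 13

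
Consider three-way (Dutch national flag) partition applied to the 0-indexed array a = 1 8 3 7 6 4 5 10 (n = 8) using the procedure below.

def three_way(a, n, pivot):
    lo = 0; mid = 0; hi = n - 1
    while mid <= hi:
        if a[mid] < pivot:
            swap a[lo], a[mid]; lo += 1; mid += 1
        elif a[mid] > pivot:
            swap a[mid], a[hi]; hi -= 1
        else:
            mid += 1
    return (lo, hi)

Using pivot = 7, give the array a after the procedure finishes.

pivot = 7; lo=0, mid=0, hi=7
a[mid]=1<7: swap a[0],a[0]; lo=1,mid=1 → 1 8 3 7 6 4 5 10
a[mid]=8>7: swap a[1],a[7]; hi=6 → 1 10 3 7 6 4 5 8
a[mid]=10>7: swap a[1],a[6]; hi=5 → 1 5 3 7 6 4 10 8
a[mid]=5<7: swap a[1],a[1]; lo=2,mid=2 → 1 5 3 7 6 4 10 8
a[mid]=3<7: swap a[2],a[2]; lo=3,mid=3 → 1 5 3 7 6 4 10 8
a[mid]=7=7: mid=4
a[mid]=6<7: swap a[3],a[4]; lo=4,mid=5 → 1 5 3 6 7 4 10 8
a[mid]=4<7: swap a[4],a[5]; lo=5,mid=6 → 1 5 3 6 4 7 10 8
end: lo=5, hi=5; a = 1 5 3 6 4 7 10 8

1 5 3 6 4 7 10 8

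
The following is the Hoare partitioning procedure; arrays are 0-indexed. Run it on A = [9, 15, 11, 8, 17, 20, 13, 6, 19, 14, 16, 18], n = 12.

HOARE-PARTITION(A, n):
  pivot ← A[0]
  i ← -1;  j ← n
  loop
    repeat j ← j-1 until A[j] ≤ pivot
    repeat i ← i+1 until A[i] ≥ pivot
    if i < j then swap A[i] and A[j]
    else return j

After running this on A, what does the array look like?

[6, 8, 11, 15, 17, 20, 13, 9, 19, 14, 16, 18]

pivot=9
j stops at 7 (6), i stops at 0 (9); swap ⇒ [6, 15, 11, 8, 17, 20, 13, 9, 19, 14, 16, 18]
j stops at 3 (8), i stops at 1 (15); swap ⇒ [6, 8, 11, 15, 17, 20, 13, 9, 19, 14, 16, 18]
j stops at 1, i stops at 2; i≥j ⇒ return 1. A=[6, 8, 11, 15, 17, 20, 13, 9, 19, 14, 16, 18]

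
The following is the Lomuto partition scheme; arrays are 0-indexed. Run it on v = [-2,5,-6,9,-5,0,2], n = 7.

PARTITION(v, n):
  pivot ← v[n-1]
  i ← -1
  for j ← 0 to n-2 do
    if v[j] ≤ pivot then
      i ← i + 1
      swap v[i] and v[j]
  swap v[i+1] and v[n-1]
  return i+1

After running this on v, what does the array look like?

[-2,-6,-5,0,2,9,5]

pivot = v[6] = 2; i = -1
j=0: v[0]=-2 ≤ 2 → i=0, swap v[0],v[0] (no change) → [-2,5,-6,9,-5,0,2]
j=1: v[1]=5 > 2 → no swap
j=2: v[2]=-6 ≤ 2 → i=1, swap v[1],v[2] → [-2,-6,5,9,-5,0,2]
j=3: v[3]=9 > 2 → no swap
j=4: v[4]=-5 ≤ 2 → i=2, swap v[2],v[4] → [-2,-6,-5,9,5,0,2]
j=5: v[5]=0 ≤ 2 → i=3, swap v[3],v[5] → [-2,-6,-5,0,5,9,2]
final swap v[4],v[6] → [-2,-6,-5,0,2,9,5]; return 4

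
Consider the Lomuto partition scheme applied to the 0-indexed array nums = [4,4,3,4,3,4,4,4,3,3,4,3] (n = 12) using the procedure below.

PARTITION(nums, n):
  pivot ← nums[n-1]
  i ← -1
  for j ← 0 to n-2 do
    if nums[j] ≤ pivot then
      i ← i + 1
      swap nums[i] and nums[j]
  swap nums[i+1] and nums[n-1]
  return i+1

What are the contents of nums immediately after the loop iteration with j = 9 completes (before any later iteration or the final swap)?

[3,3,3,3,4,4,4,4,4,4,4,3]

pivot=3, i=-1
j=0: 4>3, skip
j=1: 4>3, skip
j=2: 3≤3, i=0, swap(0,2) ⇒ [3,4,4,4,3,4,4,4,3,3,4,3]
j=3: 4>3, skip
j=4: 3≤3, i=1, swap(1,4) ⇒ [3,3,4,4,4,4,4,4,3,3,4,3]
j=5: 4>3, skip
j=6: 4>3, skip
j=7: 4>3, skip
j=8: 3≤3, i=2, swap(2,8) ⇒ [3,3,3,4,4,4,4,4,4,3,4,3]
j=9: 3≤3, i=3, swap(3,9) ⇒ [3,3,3,3,4,4,4,4,4,4,4,3]
(after j=9) nums = [3,3,3,3,4,4,4,4,4,4,4,3]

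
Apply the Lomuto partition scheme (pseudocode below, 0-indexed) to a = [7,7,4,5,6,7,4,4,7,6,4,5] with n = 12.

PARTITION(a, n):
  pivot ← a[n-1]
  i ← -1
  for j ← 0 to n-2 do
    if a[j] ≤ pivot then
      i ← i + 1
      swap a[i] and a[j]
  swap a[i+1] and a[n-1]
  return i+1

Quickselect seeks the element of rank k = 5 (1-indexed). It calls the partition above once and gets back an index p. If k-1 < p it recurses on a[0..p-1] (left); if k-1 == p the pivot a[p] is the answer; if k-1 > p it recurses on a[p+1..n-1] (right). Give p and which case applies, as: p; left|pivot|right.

5; left

pivot=5, i=-1
j=0: 7>5, skip
j=1: 7>5, skip
j=2: 4≤5, i=0, swap(0,2) ⇒ [4,7,7,5,6,7,4,4,7,6,4,5]
j=3: 5≤5, i=1, swap(1,3) ⇒ [4,5,7,7,6,7,4,4,7,6,4,5]
j=4: 6>5, skip
j=5: 7>5, skip
j=6: 4≤5, i=2, swap(2,6) ⇒ [4,5,4,7,6,7,7,4,7,6,4,5]
j=7: 4≤5, i=3, swap(3,7) ⇒ [4,5,4,4,6,7,7,7,7,6,4,5]
j=8: 7>5, skip
j=9: 6>5, skip
j=10: 4≤5, i=4, swap(4,10) ⇒ [4,5,4,4,4,7,7,7,7,6,6,5]
swap(5,11) ⇒ [4,5,4,4,4,5,7,7,7,6,6,7]; return 5
p = 5; k-1 = 4 < 5 ⇒ left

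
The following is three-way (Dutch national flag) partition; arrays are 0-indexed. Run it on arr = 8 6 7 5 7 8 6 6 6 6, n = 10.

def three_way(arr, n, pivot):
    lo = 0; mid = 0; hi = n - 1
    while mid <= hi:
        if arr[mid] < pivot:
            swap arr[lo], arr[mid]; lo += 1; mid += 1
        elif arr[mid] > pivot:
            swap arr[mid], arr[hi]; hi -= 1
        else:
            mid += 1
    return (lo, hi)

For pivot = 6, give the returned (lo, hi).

(1, 5)

lo=0 mid=0 hi=9
8>6: swap(0,9), hi=8 ⇒ 6 6 7 5 7 8 6 6 6 8
6=6: mid=1
6=6: mid=2
7>6: swap(2,8), hi=7 ⇒ 6 6 6 5 7 8 6 6 7 8
6=6: mid=3
5<6: swap(0,3), lo=1 mid=4 ⇒ 5 6 6 6 7 8 6 6 7 8
7>6: swap(4,7), hi=6 ⇒ 5 6 6 6 6 8 6 7 7 8
6=6: mid=5
8>6: swap(5,6), hi=5 ⇒ 5 6 6 6 6 6 8 7 7 8
6=6: mid=6
done. lo=1 hi=5; arr=5 6 6 6 6 6 8 7 7 8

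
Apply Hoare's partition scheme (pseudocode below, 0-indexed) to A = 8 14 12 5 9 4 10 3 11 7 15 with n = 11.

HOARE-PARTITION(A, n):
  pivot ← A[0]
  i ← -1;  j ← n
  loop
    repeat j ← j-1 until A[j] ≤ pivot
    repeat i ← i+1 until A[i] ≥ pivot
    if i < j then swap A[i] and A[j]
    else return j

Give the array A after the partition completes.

pivot = A[0] = 8; i = -1, j = 11
j→9 (A[9]=7≤8), i→0 (A[0]=8≥8); i<j, swap → 7 14 12 5 9 4 10 3 11 8 15
j→7 (A[7]=3≤8), i→1 (A[1]=14≥8); i<j, swap → 7 3 12 5 9 4 10 14 11 8 15
j→5 (A[5]=4≤8), i→2 (A[2]=12≥8); i<j, swap → 7 3 4 5 9 12 10 14 11 8 15
j→3, i→4; i≥j, return j=3. A = 7 3 4 5 9 12 10 14 11 8 15

7 3 4 5 9 12 10 14 11 8 15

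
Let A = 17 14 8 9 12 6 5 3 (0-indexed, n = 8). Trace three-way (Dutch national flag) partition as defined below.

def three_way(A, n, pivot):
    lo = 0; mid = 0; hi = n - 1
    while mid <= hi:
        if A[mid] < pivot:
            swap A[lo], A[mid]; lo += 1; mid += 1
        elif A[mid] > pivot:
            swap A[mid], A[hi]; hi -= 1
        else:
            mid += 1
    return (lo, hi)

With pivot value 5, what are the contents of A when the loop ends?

3 5 9 12 6 8 14 17

lo=0 mid=0 hi=7
17>5: swap(0,7), hi=6 ⇒ 3 14 8 9 12 6 5 17
3<5: swap(0,0), lo=1 mid=1 ⇒ 3 14 8 9 12 6 5 17
14>5: swap(1,6), hi=5 ⇒ 3 5 8 9 12 6 14 17
5=5: mid=2
8>5: swap(2,5), hi=4 ⇒ 3 5 6 9 12 8 14 17
6>5: swap(2,4), hi=3 ⇒ 3 5 12 9 6 8 14 17
12>5: swap(2,3), hi=2 ⇒ 3 5 9 12 6 8 14 17
9>5: swap(2,2), hi=1 ⇒ 3 5 9 12 6 8 14 17
done. lo=1 hi=1; A=3 5 9 12 6 8 14 17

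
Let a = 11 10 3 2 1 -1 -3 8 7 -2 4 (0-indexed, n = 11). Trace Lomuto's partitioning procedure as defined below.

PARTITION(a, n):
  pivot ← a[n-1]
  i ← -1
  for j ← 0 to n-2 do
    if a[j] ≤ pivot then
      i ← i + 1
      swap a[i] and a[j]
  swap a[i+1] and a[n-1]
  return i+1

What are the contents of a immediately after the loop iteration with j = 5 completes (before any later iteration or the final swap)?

pivot = a[10] = 4; i = -1
j=0: a[0]=11 > 4 → no swap
j=1: a[1]=10 > 4 → no swap
j=2: a[2]=3 ≤ 4 → i=0, swap a[0],a[2] → 3 10 11 2 1 -1 -3 8 7 -2 4
j=3: a[3]=2 ≤ 4 → i=1, swap a[1],a[3] → 3 2 11 10 1 -1 -3 8 7 -2 4
j=4: a[4]=1 ≤ 4 → i=2, swap a[2],a[4] → 3 2 1 10 11 -1 -3 8 7 -2 4
j=5: a[5]=-1 ≤ 4 → i=3, swap a[3],a[5] → 3 2 1 -1 11 10 -3 8 7 -2 4
(after j=5) a = 3 2 1 -1 11 10 -3 8 7 -2 4

3 2 1 -1 11 10 -3 8 7 -2 4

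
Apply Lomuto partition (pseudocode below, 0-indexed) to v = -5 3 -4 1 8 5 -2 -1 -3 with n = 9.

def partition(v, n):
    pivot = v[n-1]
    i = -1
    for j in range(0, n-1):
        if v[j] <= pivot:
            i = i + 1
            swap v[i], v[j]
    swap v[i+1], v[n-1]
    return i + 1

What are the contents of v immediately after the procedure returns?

-5 -4 -3 1 8 5 -2 -1 3

pivot = v[8] = -3; i = -1
j=0: v[0]=-5 ≤ -3 → i=0, swap v[0],v[0] (no change) → -5 3 -4 1 8 5 -2 -1 -3
j=1: v[1]=3 > -3 → no swap
j=2: v[2]=-4 ≤ -3 → i=1, swap v[1],v[2] → -5 -4 3 1 8 5 -2 -1 -3
j=3: v[3]=1 > -3 → no swap
j=4: v[4]=8 > -3 → no swap
j=5: v[5]=5 > -3 → no swap
j=6: v[6]=-2 > -3 → no swap
j=7: v[7]=-1 > -3 → no swap
final swap v[2],v[8] → -5 -4 -3 1 8 5 -2 -1 3; return 2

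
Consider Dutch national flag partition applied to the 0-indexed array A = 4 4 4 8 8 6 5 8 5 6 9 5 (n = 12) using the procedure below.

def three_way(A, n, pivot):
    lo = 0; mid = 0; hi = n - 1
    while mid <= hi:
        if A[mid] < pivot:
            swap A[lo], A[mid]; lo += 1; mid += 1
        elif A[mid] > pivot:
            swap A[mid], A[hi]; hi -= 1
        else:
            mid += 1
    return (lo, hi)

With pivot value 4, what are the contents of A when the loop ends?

4 4 4 8 6 5 8 5 6 9 5 8

pivot = 4; lo=0, mid=0, hi=11
A[mid]=4=4: mid=1
A[mid]=4=4: mid=2
A[mid]=4=4: mid=3
A[mid]=8>4: swap A[3],A[11]; hi=10 → 4 4 4 5 8 6 5 8 5 6 9 8
A[mid]=5>4: swap A[3],A[10]; hi=9 → 4 4 4 9 8 6 5 8 5 6 5 8
A[mid]=9>4: swap A[3],A[9]; hi=8 → 4 4 4 6 8 6 5 8 5 9 5 8
A[mid]=6>4: swap A[3],A[8]; hi=7 → 4 4 4 5 8 6 5 8 6 9 5 8
A[mid]=5>4: swap A[3],A[7]; hi=6 → 4 4 4 8 8 6 5 5 6 9 5 8
A[mid]=8>4: swap A[3],A[6]; hi=5 → 4 4 4 5 8 6 8 5 6 9 5 8
A[mid]=5>4: swap A[3],A[5]; hi=4 → 4 4 4 6 8 5 8 5 6 9 5 8
A[mid]=6>4: swap A[3],A[4]; hi=3 → 4 4 4 8 6 5 8 5 6 9 5 8
A[mid]=8>4: swap A[3],A[3]; hi=2 → 4 4 4 8 6 5 8 5 6 9 5 8
end: lo=0, hi=2; A = 4 4 4 8 6 5 8 5 6 9 5 8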